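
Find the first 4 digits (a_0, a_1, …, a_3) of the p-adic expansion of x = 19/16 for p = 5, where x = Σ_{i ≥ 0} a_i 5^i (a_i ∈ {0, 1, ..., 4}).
(a_0, …, a_3) = (4, 1, 0, 4)

v_5(19/16) = 0 (numerator and denominator both coprime to 5), so x ∈ ℤ_5^×. Compute digits iteratively via a_i = x_i mod 5, x_{i+1} = (x_i − a_i)/5, with x_0 = x:
  x_0 = 19/16;  a_0 = 4;  x_1 = (x_0 − 4)/5 = -9/16
  x_1 = -9/16;  a_1 = 1;  x_2 = (x_1 − 1)/5 = -5/16
  x_2 = -5/16;  a_2 = 0;  x_3 = (x_2 − 0)/5 = -1/16
  x_3 = -1/16;  a_3 = 4;  x_4 = (x_3 − 4)/5 = -13/16
Digits: (4, 1, 0, 4).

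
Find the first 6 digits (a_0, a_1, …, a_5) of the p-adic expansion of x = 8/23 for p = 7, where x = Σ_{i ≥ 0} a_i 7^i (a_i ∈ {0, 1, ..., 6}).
(a_0, …, a_5) = (4, 1, 1, 5, 2, 6)

v_7(8/23) = 0 (numerator and denominator both coprime to 7), so x ∈ ℤ_7^×. Compute digits iteratively via a_i = x_i mod 7, x_{i+1} = (x_i − a_i)/7, with x_0 = x:
  x_0 = 8/23;  a_0 = 4;  x_1 = (x_0 − 4)/7 = -12/23
  x_1 = -12/23;  a_1 = 1;  x_2 = (x_1 − 1)/7 = -5/23
  x_2 = -5/23;  a_2 = 1;  x_3 = (x_2 − 1)/7 = -4/23
  x_3 = -4/23;  a_3 = 5;  x_4 = (x_3 − 5)/7 = -17/23
  x_4 = -17/23;  a_4 = 2;  x_5 = (x_4 − 2)/7 = -9/23
  x_5 = -9/23;  a_5 = 6;  x_6 = (x_5 − 6)/7 = -21/23
Digits: (4, 1, 1, 5, 2, 6).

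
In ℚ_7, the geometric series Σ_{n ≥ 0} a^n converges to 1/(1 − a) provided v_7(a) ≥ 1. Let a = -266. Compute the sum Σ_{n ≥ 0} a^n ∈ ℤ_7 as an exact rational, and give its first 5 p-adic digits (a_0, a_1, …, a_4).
Σ a^n = 1/(1 − a) = 1/267;  first 5 digits = (1, 4, 3, 3, 6)

v_7(a) = 1 ≥ 1, so the series converges in ℤ_7 to 1/(1 − a) = 1/(1 − (-266)) = 1/267. Expand this rational in ℤ_7: compute digits iteratively via d_i = x_i mod 7, x_{i+1} = (x_i − d_i)/7. The first 5 digits are (1, 4, 3, 3, 6).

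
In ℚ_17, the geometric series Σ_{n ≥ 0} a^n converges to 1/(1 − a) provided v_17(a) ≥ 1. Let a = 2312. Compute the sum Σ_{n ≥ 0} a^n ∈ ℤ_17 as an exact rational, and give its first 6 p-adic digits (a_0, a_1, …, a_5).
Σ a^n = 1/(1 − a) = -1/2311;  first 6 digits = (1, 0, 8, 0, 13, 3)

v_17(a) = 2 ≥ 1, so the series converges in ℤ_17 to 1/(1 − a) = 1/(1 − 2312) = -1/2311. Expand this rational in ℤ_17: compute digits iteratively via d_i = x_i mod 17, x_{i+1} = (x_i − d_i)/17. The first 6 digits are (1, 0, 8, 0, 13, 3).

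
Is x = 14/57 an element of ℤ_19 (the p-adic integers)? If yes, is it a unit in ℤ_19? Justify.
x ∉ ℤ_19 (v_19(x) = -1 < 0)

ℤ_19 = {x ∈ ℚ_19 : v_19(x) ≥ 0} and ℤ_19^× = {x ∈ ℤ_19 : v_19(x) = 0}. Here v_19(14/57) = v_19(num) − v_19(den) = -1; compare against these criteria.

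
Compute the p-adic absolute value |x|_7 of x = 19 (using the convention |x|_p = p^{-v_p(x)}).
|19|_7 = 1

Step 1 — compute v_7(x) by factoring powers of 7 out of the numerator and denominator: v_7(19) = 0. Step 2 — apply |x|_p = p^{-v_p(x)} = 7^{0} = 1.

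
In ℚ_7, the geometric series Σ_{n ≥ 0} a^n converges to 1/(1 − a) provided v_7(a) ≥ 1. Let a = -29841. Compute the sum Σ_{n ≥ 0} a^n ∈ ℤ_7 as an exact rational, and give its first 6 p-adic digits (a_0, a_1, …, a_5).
Σ a^n = 1/(1 − a) = 1/29842;  first 6 digits = (1, 0, 0, 4, 1, 5)

v_7(a) = 3 ≥ 1, so the series converges in ℤ_7 to 1/(1 − a) = 1/(1 − (-29841)) = 1/29842. Expand this rational in ℤ_7: compute digits iteratively via d_i = x_i mod 7, x_{i+1} = (x_i − d_i)/7. The first 6 digits are (1, 0, 0, 4, 1, 5).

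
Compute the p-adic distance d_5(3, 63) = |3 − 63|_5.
d_5(3, 63) = 1/5

Step 1 — x − y = 3 − 63 = -60. Step 2 — v_5(-60) = 1 (factor: -60 = −(5^1 · 12); the sign does not affect v_p). Step 3 — |x − y|_5 = 5^{-1} = 1/5.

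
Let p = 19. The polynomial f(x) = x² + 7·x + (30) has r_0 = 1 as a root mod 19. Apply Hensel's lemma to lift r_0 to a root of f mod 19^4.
r_3 = 40509 (mod 130321)

Hensel: r_{i+1} = r_i − f(r_i)·(f′(r_i))^{-1} mod 19^{i+2}, f′(x) = 2x + 7. Iterate:
  r_0 = 1 (mod 19)
  r_1 = 77 (mod 361)
  r_2 = 6214 (mod 6859)
  r_3 = 40509 (mod 130321)
Final: r = 40509 satisfies f(r) ≡ 0 mod 19^4.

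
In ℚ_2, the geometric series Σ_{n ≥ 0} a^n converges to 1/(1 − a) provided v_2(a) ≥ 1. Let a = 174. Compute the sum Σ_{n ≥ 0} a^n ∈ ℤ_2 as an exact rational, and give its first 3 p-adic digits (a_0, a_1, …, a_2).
Σ a^n = 1/(1 − a) = -1/173;  first 3 digits = (1, 1, 0)

v_2(a) = 1 ≥ 1, so the series converges in ℤ_2 to 1/(1 − a) = 1/(1 − 174) = -1/173. Expand this rational in ℤ_2: compute digits iteratively via d_i = x_i mod 2, x_{i+1} = (x_i − d_i)/2. The first 3 digits are (1, 1, 0).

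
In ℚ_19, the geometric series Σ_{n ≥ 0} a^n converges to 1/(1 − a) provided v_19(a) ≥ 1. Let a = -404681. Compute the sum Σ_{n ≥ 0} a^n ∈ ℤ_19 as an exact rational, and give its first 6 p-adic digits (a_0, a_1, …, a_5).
Σ a^n = 1/(1 − a) = 1/404682;  first 6 digits = (1, 0, 0, 17, 15, 18)

v_19(a) = 3 ≥ 1, so the series converges in ℤ_19 to 1/(1 − a) = 1/(1 − (-404681)) = 1/404682. Expand this rational in ℤ_19: compute digits iteratively via d_i = x_i mod 19, x_{i+1} = (x_i − d_i)/19. The first 6 digits are (1, 0, 0, 17, 15, 18).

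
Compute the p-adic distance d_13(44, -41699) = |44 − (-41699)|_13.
d_13(44, -41699) = 1/2197

Step 1 — x − y = 44 − (-41699) = 41743. Step 2 — v_13(41743) = 3 (factor: 41743 = (13^3 · 19); the sign does not affect v_p). Step 3 — |x − y|_13 = 13^{-3} = 1/2197.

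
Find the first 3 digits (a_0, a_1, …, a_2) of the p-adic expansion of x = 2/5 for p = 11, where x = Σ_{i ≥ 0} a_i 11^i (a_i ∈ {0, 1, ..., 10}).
(a_0, …, a_2) = (7, 6, 6)

v_11(2/5) = 0 (numerator and denominator both coprime to 11), so x ∈ ℤ_11^×. Compute digits iteratively via a_i = x_i mod 11, x_{i+1} = (x_i − a_i)/11, with x_0 = x:
  x_0 = 2/5;  a_0 = 7;  x_1 = (x_0 − 7)/11 = -3/5
  x_1 = -3/5;  a_1 = 6;  x_2 = (x_1 − 6)/11 = -3/5
  x_2 = -3/5;  a_2 = 6;  x_3 = (x_2 − 6)/11 = -3/5
Digits: (7, 6, 6).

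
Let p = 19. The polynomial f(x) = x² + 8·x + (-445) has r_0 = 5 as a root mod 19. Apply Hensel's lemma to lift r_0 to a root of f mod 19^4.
r_3 = 6484 (mod 130321)

Hensel: r_{i+1} = r_i − f(r_i)·(f′(r_i))^{-1} mod 19^{i+2}, f′(x) = 2x + 8. Iterate:
  r_0 = 5 (mod 19)
  r_1 = 347 (mod 361)
  r_2 = 6484 (mod 6859)
  r_3 = 6484 (mod 130321)
Final: r = 6484 satisfies f(r) ≡ 0 mod 19^4.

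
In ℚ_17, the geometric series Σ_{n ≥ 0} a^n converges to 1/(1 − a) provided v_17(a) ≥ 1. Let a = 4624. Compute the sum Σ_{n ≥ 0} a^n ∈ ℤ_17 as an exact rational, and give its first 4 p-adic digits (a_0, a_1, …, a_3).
Σ a^n = 1/(1 − a) = -1/4623;  first 4 digits = (1, 0, 16, 0)

v_17(a) = 2 ≥ 1, so the series converges in ℤ_17 to 1/(1 − a) = 1/(1 − 4624) = -1/4623. Expand this rational in ℤ_17: compute digits iteratively via d_i = x_i mod 17, x_{i+1} = (x_i − d_i)/17. The first 4 digits are (1, 0, 16, 0).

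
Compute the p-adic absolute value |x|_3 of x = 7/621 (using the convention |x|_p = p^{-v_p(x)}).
|7/621|_3 = 27

Step 1 — compute v_3(x) by factoring powers of 3 out of the numerator and denominator: v_3(7/621) = -3. Step 2 — apply |x|_p = p^{-v_p(x)} = 3^{3} = 27.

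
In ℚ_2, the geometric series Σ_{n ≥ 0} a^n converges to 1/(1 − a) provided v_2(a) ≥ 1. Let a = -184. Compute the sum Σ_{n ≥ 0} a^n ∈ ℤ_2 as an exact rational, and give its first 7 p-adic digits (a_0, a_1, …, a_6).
Σ a^n = 1/(1 − a) = 1/185;  first 7 digits = (1, 0, 0, 1, 0, 0, 0)

v_2(a) = 3 ≥ 1, so the series converges in ℤ_2 to 1/(1 − a) = 1/(1 − (-184)) = 1/185. Expand this rational in ℤ_2: compute digits iteratively via d_i = x_i mod 2, x_{i+1} = (x_i − d_i)/2. The first 7 digits are (1, 0, 0, 1, 0, 0, 0).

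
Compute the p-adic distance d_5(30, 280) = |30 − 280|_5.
d_5(30, 280) = 1/125

Step 1 — x − y = 30 − 280 = -250. Step 2 — v_5(-250) = 3 (factor: -250 = −(5^3 · 2); the sign does not affect v_p). Step 3 — |x − y|_5 = 5^{-3} = 1/125.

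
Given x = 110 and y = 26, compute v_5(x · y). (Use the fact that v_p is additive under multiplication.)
v_5(2860) = 1

v_p(x) = 1 (factor: 110 = 5^1 · 22); v_p(y) = 0 (factor: 26 = 5^0 · 26). Additivity: v_p(xy) = v_p(x) + v_p(y) = 1 + 0 = 1. (Direct check: xy = 2860 = 5^1 · (572).)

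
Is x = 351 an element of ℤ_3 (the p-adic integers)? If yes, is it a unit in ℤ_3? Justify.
x ∈ ℤ_3 but not a unit; v_3(x) = 3 > 0

ℤ_3 = {x ∈ ℚ_3 : v_3(x) ≥ 0} and ℤ_3^× = {x ∈ ℤ_3 : v_3(x) = 0}. Here v_3(351) = v_3(num) − v_3(den) = 3; compare against these criteria.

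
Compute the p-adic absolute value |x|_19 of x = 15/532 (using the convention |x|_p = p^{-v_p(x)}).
|15/532|_19 = 19

Step 1 — compute v_19(x) by factoring powers of 19 out of the numerator and denominator: v_19(15/532) = -1. Step 2 — apply |x|_p = p^{-v_p(x)} = 19^{1} = 19.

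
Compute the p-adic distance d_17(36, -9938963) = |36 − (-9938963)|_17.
d_17(36, -9938963) = 1/1419857

Step 1 — x − y = 36 − (-9938963) = 9938999. Step 2 — v_17(9938999) = 5 (factor: 9938999 = (17^5 · 7); the sign does not affect v_p). Step 3 — |x − y|_17 = 17^{-5} = 1/1419857.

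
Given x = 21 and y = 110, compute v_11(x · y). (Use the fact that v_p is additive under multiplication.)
v_11(2310) = 1

v_p(x) = 0 (factor: 21 = 11^0 · 21); v_p(y) = 1 (factor: 110 = 11^1 · 10). Additivity: v_p(xy) = v_p(x) + v_p(y) = 0 + 1 = 1. (Direct check: xy = 2310 = 11^1 · (210).)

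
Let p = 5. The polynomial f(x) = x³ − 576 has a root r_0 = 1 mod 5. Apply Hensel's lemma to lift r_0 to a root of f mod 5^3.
r_2 = 26 (mod 125)

Hensel: r_{i+1} = r_i − f(r_i)/f′(r_i) mod 5^{i+2}, where f′(x) = 3x². Iterate:
  r_0 = 1 (mod 5)
  r_1 = 1 (mod 25)
  r_2 = 26 (mod 125)
Final: r = 26 with f(r) ≡ 0 mod 5^3.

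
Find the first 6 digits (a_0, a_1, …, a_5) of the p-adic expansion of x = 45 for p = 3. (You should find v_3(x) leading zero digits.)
(a_0, …, a_5) = (0, 0, 2, 1, 0, 0)

v_3(45) = 2, so a_0 = ... = a_1 = 0. Factor out: x = 3^2 · u with u = 5 a unit in ℤ_3. Expand u iteratively via a_{v+i} = u_i mod 3, u_{i+1} = (u_i − a_{v+i})/3:
  u_0 = 5;  a_2 = 2;  u_1 = (u_0 − 2)/3 = 1
  u_1 = 1;  a_3 = 1;  u_2 = (u_1 − 1)/3 = 0
  u_2 = 0;  a_4 = 0;  u_3 = (u_2 − 0)/3 = 0
  u_3 = 0;  a_5 = 0;  u_4 = (u_3 − 0)/3 = 0
Digits: (0, 0, 2, 1, 0, 0).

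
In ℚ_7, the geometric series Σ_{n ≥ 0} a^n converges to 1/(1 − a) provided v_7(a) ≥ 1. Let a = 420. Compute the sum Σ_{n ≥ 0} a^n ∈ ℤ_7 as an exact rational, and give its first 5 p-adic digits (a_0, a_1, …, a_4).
Σ a^n = 1/(1 − a) = -1/419;  first 5 digits = (1, 4, 3, 5, 1)

v_7(a) = 1 ≥ 1, so the series converges in ℤ_7 to 1/(1 − a) = 1/(1 − 420) = -1/419. Expand this rational in ℤ_7: compute digits iteratively via d_i = x_i mod 7, x_{i+1} = (x_i − d_i)/7. The first 5 digits are (1, 4, 3, 5, 1).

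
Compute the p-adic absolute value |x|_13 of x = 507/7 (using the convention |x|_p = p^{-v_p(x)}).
|507/7|_13 = 1/169

Step 1 — compute v_13(x) by factoring powers of 13 out of the numerator and denominator: v_13(507/7) = 2. Step 2 — apply |x|_p = p^{-v_p(x)} = 13^{-2} = 1/169.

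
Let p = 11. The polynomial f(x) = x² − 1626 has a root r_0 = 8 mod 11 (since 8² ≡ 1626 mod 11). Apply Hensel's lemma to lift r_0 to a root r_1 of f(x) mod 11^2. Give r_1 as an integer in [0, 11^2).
r_1 = 30 (mod 121)

Hensel's recurrence: r_{i+1} = r_i − f(r_i)·(f′(r_i))^{-1} mod 11^{i+2}, with f′(x) = 2x. Iterate:
  r_0 = 8 (mod 11)
  r_1 = 30 (mod 121)
Final: r_1 = 30, and one checks f(r_1) ≡ 0 mod 11^2.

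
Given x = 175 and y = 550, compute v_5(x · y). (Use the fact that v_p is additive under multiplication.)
v_5(96250) = 4

v_p(x) = 2 (factor: 175 = 5^2 · 7); v_p(y) = 2 (factor: 550 = 5^2 · 22). Additivity: v_p(xy) = v_p(x) + v_p(y) = 2 + 2 = 4. (Direct check: xy = 96250 = 5^4 · (154).)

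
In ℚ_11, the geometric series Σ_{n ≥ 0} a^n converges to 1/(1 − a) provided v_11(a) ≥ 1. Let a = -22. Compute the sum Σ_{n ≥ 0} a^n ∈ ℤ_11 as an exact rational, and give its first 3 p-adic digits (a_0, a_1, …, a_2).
Σ a^n = 1/(1 − a) = 1/23;  first 3 digits = (1, 9, 3)

v_11(a) = 1 ≥ 1, so the series converges in ℤ_11 to 1/(1 − a) = 1/(1 − (-22)) = 1/23. Expand this rational in ℤ_11: compute digits iteratively via d_i = x_i mod 11, x_{i+1} = (x_i − d_i)/11. The first 3 digits are (1, 9, 3).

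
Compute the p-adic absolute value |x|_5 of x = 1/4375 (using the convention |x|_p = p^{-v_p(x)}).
|1/4375|_5 = 625

Step 1 — compute v_5(x) by factoring powers of 5 out of the numerator and denominator: v_5(1/4375) = -4. Step 2 — apply |x|_p = p^{-v_p(x)} = 5^{4} = 625.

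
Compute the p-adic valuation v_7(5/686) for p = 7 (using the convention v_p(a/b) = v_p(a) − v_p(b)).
v_7(5/686) = -3

Factor powers of 7 from the numerator and denominator of the reduced fraction: 5 = 7^0 · 5 and 686 = 7^3 · 2. Apply v_p(a/b) = v_p(a) − v_p(b): v_7(5/686) = 0 − 3 = -3.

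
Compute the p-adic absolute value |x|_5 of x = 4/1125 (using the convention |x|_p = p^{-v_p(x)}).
|4/1125|_5 = 125

Step 1 — compute v_5(x) by factoring powers of 5 out of the numerator and denominator: v_5(4/1125) = -3. Step 2 — apply |x|_p = p^{-v_p(x)} = 5^{3} = 125.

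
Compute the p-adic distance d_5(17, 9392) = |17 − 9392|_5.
d_5(17, 9392) = 1/3125

Step 1 — x − y = 17 − 9392 = -9375. Step 2 — v_5(-9375) = 5 (factor: -9375 = −(5^5 · 3); the sign does not affect v_p). Step 3 — |x − y|_5 = 5^{-5} = 1/3125.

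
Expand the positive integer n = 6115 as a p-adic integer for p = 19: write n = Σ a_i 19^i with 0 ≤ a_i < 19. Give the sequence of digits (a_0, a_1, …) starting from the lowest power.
(a_0, a_1, …) = (16, 17, 16)

Repeated division by 19 gives the digits low-to-high: 6115 = 16 + 17·19^1 + 16·19^2. Digit sequence: (16, 17, 16).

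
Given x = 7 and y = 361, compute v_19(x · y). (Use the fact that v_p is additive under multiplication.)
v_19(2527) = 2

v_p(x) = 0 (factor: 7 = 19^0 · 7); v_p(y) = 2 (factor: 361 = 19^2 · 1). Additivity: v_p(xy) = v_p(x) + v_p(y) = 0 + 2 = 2. (Direct check: xy = 2527 = 19^2 · (7).)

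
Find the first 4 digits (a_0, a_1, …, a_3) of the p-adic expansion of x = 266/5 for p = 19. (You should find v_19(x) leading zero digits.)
(a_0, …, a_3) = (0, 18, 3, 15)

v_19(266/5) = 1, so a_0 = ... = a_0 = 0. Factor out: x = 19^1 · u with u = 14/5 a unit in ℤ_19. Expand u iteratively via a_{v+i} = u_i mod 19, u_{i+1} = (u_i − a_{v+i})/19:
  u_0 = 14/5;  a_1 = 18;  u_1 = (u_0 − 18)/19 = -4/5
  u_1 = -4/5;  a_2 = 3;  u_2 = (u_1 − 3)/19 = -1/5
  u_2 = -1/5;  a_3 = 15;  u_3 = (u_2 − 15)/19 = -4/5
Digits: (0, 18, 3, 15).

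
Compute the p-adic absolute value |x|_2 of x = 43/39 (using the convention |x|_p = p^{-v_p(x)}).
|43/39|_2 = 1

Step 1 — compute v_2(x) by factoring powers of 2 out of the numerator and denominator: v_2(43/39) = 0. Step 2 — apply |x|_p = p^{-v_p(x)} = 2^{0} = 1.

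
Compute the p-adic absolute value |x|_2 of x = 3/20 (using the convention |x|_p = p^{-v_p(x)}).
|3/20|_2 = 4

Step 1 — compute v_2(x) by factoring powers of 2 out of the numerator and denominator: v_2(3/20) = -2. Step 2 — apply |x|_p = p^{-v_p(x)} = 2^{2} = 4.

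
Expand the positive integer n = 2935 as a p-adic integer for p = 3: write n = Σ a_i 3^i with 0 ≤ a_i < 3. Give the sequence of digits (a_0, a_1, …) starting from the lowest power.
(a_0, a_1, …) = (1, 0, 2, 0, 0, 0, 1, 1)

Repeated division by 3 gives the digits low-to-high: 2935 = 1 + 2·3^2 + 1·3^6 + 1·3^7. Digit sequence: (1, 0, 2, 0, 0, 0, 1, 1).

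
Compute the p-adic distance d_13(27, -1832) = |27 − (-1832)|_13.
d_13(27, -1832) = 1/169

Step 1 — x − y = 27 − (-1832) = 1859. Step 2 — v_13(1859) = 2 (factor: 1859 = (13^2 · 11); the sign does not affect v_p). Step 3 — |x − y|_13 = 13^{-2} = 1/169.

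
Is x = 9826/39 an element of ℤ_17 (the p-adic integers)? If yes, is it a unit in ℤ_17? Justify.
x ∈ ℤ_17 but not a unit; v_17(x) = 3 > 0

ℤ_17 = {x ∈ ℚ_17 : v_17(x) ≥ 0} and ℤ_17^× = {x ∈ ℤ_17 : v_17(x) = 0}. Here v_17(9826/39) = v_17(num) − v_17(den) = 3; compare against these criteria.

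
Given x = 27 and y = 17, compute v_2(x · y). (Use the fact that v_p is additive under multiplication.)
v_2(459) = 0

v_p(x) = 0 (factor: 27 = 2^0 · 27); v_p(y) = 0 (factor: 17 = 2^0 · 17). Additivity: v_p(xy) = v_p(x) + v_p(y) = 0 + 0 = 0. (Direct check: xy = 459 = 2^0 · (459).)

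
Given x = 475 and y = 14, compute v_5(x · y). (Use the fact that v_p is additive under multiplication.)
v_5(6650) = 2

v_p(x) = 2 (factor: 475 = 5^2 · 19); v_p(y) = 0 (factor: 14 = 5^0 · 14). Additivity: v_p(xy) = v_p(x) + v_p(y) = 2 + 0 = 2. (Direct check: xy = 6650 = 5^2 · (266).)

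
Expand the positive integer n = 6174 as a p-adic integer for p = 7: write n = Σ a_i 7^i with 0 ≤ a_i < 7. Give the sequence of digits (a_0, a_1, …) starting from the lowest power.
(a_0, a_1, …) = (0, 0, 0, 4, 2)

Repeated division by 7 gives the digits low-to-high: 6174 = 4·7^3 + 2·7^4. Digit sequence: (0, 0, 0, 4, 2).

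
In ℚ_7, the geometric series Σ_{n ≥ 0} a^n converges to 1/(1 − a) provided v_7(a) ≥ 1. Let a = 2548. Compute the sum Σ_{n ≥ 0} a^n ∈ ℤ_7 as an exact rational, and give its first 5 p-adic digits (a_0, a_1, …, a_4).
Σ a^n = 1/(1 − a) = -1/2547;  first 5 digits = (1, 0, 3, 0, 3)

v_7(a) = 2 ≥ 1, so the series converges in ℤ_7 to 1/(1 − a) = 1/(1 − 2548) = -1/2547. Expand this rational in ℤ_7: compute digits iteratively via d_i = x_i mod 7, x_{i+1} = (x_i − d_i)/7. The first 5 digits are (1, 0, 3, 0, 3).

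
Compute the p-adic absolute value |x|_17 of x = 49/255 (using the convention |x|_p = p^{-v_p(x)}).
|49/255|_17 = 17

Step 1 — compute v_17(x) by factoring powers of 17 out of the numerator and denominator: v_17(49/255) = -1. Step 2 — apply |x|_p = p^{-v_p(x)} = 17^{1} = 17.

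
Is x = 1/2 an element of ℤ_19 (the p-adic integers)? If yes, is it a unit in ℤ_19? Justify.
x ∈ ℤ_19^× (unit); v_19(x) = 0

ℤ_19 = {x ∈ ℚ_19 : v_19(x) ≥ 0} and ℤ_19^× = {x ∈ ℤ_19 : v_19(x) = 0}. Here v_19(1/2) = v_19(num) − v_19(den) = 0; compare against these criteria.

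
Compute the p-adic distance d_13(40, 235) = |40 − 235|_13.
d_13(40, 235) = 1/13

Step 1 — x − y = 40 − 235 = -195. Step 2 — v_13(-195) = 1 (factor: -195 = −(13^1 · 15); the sign does not affect v_p). Step 3 — |x − y|_13 = 13^{-1} = 1/13.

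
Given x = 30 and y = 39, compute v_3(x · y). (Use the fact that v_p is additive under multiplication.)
v_3(1170) = 2

v_p(x) = 1 (factor: 30 = 3^1 · 10); v_p(y) = 1 (factor: 39 = 3^1 · 13). Additivity: v_p(xy) = v_p(x) + v_p(y) = 1 + 1 = 2. (Direct check: xy = 1170 = 3^2 · (130).)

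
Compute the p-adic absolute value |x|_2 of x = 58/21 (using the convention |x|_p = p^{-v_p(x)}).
|58/21|_2 = 1/2

Step 1 — compute v_2(x) by factoring powers of 2 out of the numerator and denominator: v_2(58/21) = 1. Step 2 — apply |x|_p = p^{-v_p(x)} = 2^{-1} = 1/2.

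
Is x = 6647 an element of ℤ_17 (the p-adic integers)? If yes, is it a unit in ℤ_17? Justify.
x ∈ ℤ_17 but not a unit; v_17(x) = 2 > 0

ℤ_17 = {x ∈ ℚ_17 : v_17(x) ≥ 0} and ℤ_17^× = {x ∈ ℤ_17 : v_17(x) = 0}. Here v_17(6647) = v_17(num) − v_17(den) = 2; compare against these criteria.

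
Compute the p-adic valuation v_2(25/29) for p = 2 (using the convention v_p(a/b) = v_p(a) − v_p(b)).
v_2(25/29) = 0

Factor powers of 2 from the numerator and denominator of the reduced fraction: 25 = 2^0 · 25 and 29 = 2^0 · 29. Apply v_p(a/b) = v_p(a) − v_p(b): v_2(25/29) = 0 − 0 = 0.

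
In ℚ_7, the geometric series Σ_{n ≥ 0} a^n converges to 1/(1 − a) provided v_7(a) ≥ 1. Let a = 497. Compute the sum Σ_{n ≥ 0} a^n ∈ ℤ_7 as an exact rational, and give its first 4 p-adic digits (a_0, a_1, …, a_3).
Σ a^n = 1/(1 − a) = -1/496;  first 4 digits = (1, 1, 4, 1)

v_7(a) = 1 ≥ 1, so the series converges in ℤ_7 to 1/(1 − a) = 1/(1 − 497) = -1/496. Expand this rational in ℤ_7: compute digits iteratively via d_i = x_i mod 7, x_{i+1} = (x_i − d_i)/7. The first 4 digits are (1, 1, 4, 1).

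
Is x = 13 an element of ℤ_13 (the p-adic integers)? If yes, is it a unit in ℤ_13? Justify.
x ∈ ℤ_13 but not a unit; v_13(x) = 1 > 0

ℤ_13 = {x ∈ ℚ_13 : v_13(x) ≥ 0} and ℤ_13^× = {x ∈ ℤ_13 : v_13(x) = 0}. Here v_13(13) = v_13(num) − v_13(den) = 1; compare against these criteria.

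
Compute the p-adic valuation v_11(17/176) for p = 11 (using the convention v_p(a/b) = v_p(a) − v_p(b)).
v_11(17/176) = -1

Factor powers of 11 from the numerator and denominator of the reduced fraction: 17 = 11^0 · 17 and 176 = 11^1 · 16. Apply v_p(a/b) = v_p(a) − v_p(b): v_11(17/176) = 0 − 1 = -1.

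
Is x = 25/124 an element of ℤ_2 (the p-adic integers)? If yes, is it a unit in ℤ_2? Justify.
x ∉ ℤ_2 (v_2(x) = -2 < 0)

ℤ_2 = {x ∈ ℚ_2 : v_2(x) ≥ 0} and ℤ_2^× = {x ∈ ℤ_2 : v_2(x) = 0}. Here v_2(25/124) = v_2(num) − v_2(den) = -2; compare against these criteria.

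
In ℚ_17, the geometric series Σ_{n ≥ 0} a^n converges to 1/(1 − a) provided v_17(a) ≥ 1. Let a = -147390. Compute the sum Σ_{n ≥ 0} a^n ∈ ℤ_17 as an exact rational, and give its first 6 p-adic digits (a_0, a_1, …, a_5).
Σ a^n = 1/(1 − a) = 1/147391;  first 6 digits = (1, 0, 0, 4, 15, 16)

v_17(a) = 3 ≥ 1, so the series converges in ℤ_17 to 1/(1 − a) = 1/(1 − (-147390)) = 1/147391. Expand this rational in ℤ_17: compute digits iteratively via d_i = x_i mod 17, x_{i+1} = (x_i − d_i)/17. The first 6 digits are (1, 0, 0, 4, 15, 16).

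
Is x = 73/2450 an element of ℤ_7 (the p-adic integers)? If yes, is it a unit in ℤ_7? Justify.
x ∉ ℤ_7 (v_7(x) = -2 < 0)

ℤ_7 = {x ∈ ℚ_7 : v_7(x) ≥ 0} and ℤ_7^× = {x ∈ ℤ_7 : v_7(x) = 0}. Here v_7(73/2450) = v_7(num) − v_7(den) = -2; compare against these criteria.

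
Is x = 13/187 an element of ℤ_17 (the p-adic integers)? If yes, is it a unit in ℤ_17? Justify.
x ∉ ℤ_17 (v_17(x) = -1 < 0)

ℤ_17 = {x ∈ ℚ_17 : v_17(x) ≥ 0} and ℤ_17^× = {x ∈ ℤ_17 : v_17(x) = 0}. Here v_17(13/187) = v_17(num) − v_17(den) = -1; compare against these criteria.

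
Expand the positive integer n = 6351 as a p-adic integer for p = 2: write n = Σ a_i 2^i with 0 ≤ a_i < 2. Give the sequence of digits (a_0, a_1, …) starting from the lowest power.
(a_0, a_1, …) = (1, 1, 1, 1, 0, 0, 1, 1, 0, 0, 0, 1, 1)

Repeated division by 2 gives the digits low-to-high: 6351 = 1 + 1·2^1 + 1·2^2 + 1·2^3 + 1·2^6 + 1·2^7 + 1·2^11 + 1·2^12. Digit sequence: (1, 1, 1, 1, 0, 0, 1, 1, 0, 0, 0, 1, 1).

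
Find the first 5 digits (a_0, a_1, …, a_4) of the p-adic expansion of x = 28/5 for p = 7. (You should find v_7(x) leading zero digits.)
(a_0, …, a_4) = (0, 5, 5, 2, 1)

v_7(28/5) = 1, so a_0 = ... = a_0 = 0. Factor out: x = 7^1 · u with u = 4/5 a unit in ℤ_7. Expand u iteratively via a_{v+i} = u_i mod 7, u_{i+1} = (u_i − a_{v+i})/7:
  u_0 = 4/5;  a_1 = 5;  u_1 = (u_0 − 5)/7 = -3/5
  u_1 = -3/5;  a_2 = 5;  u_2 = (u_1 − 5)/7 = -4/5
  u_2 = -4/5;  a_3 = 2;  u_3 = (u_2 − 2)/7 = -2/5
  u_3 = -2/5;  a_4 = 1;  u_4 = (u_3 − 1)/7 = -1/5
Digits: (0, 5, 5, 2, 1).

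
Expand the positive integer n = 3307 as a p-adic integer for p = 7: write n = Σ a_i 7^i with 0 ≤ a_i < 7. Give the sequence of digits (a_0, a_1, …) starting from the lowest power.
(a_0, a_1, …) = (3, 3, 4, 2, 1)

Repeated division by 7 gives the digits low-to-high: 3307 = 3 + 3·7^1 + 4·7^2 + 2·7^3 + 1·7^4. Digit sequence: (3, 3, 4, 2, 1).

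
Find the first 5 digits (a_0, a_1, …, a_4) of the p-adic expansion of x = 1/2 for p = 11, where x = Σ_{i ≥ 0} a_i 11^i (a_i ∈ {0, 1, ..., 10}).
(a_0, …, a_4) = (6, 5, 5, 5, 5)

v_11(1/2) = 0 (numerator and denominator both coprime to 11), so x ∈ ℤ_11^×. Compute digits iteratively via a_i = x_i mod 11, x_{i+1} = (x_i − a_i)/11, with x_0 = x:
  x_0 = 1/2;  a_0 = 6;  x_1 = (x_0 − 6)/11 = -1/2
  x_1 = -1/2;  a_1 = 5;  x_2 = (x_1 − 5)/11 = -1/2
  x_2 = -1/2;  a_2 = 5;  x_3 = (x_2 − 5)/11 = -1/2
  x_3 = -1/2;  a_3 = 5;  x_4 = (x_3 − 5)/11 = -1/2
  x_4 = -1/2;  a_4 = 5;  x_5 = (x_4 − 5)/11 = -1/2
Digits: (6, 5, 5, 5, 5).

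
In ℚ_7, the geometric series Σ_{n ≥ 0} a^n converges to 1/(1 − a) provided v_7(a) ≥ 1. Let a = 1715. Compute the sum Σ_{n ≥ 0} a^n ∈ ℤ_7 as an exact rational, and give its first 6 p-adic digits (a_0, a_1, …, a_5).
Σ a^n = 1/(1 − a) = -1/1714;  first 6 digits = (1, 0, 0, 5, 0, 0)

v_7(a) = 3 ≥ 1, so the series converges in ℤ_7 to 1/(1 − a) = 1/(1 − 1715) = -1/1714. Expand this rational in ℤ_7: compute digits iteratively via d_i = x_i mod 7, x_{i+1} = (x_i − d_i)/7. The first 6 digits are (1, 0, 0, 5, 0, 0).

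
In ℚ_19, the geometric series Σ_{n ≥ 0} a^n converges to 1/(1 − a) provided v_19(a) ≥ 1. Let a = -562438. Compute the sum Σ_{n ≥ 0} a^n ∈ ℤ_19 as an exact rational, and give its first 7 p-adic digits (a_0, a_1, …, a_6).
Σ a^n = 1/(1 − a) = 1/562439;  first 7 digits = (1, 0, 0, 13, 14, 18, 16)

v_19(a) = 3 ≥ 1, so the series converges in ℤ_19 to 1/(1 − a) = 1/(1 − (-562438)) = 1/562439. Expand this rational in ℤ_19: compute digits iteratively via d_i = x_i mod 19, x_{i+1} = (x_i − d_i)/19. The first 7 digits are (1, 0, 0, 13, 14, 18, 16).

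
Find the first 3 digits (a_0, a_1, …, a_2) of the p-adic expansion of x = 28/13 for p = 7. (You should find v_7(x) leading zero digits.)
(a_0, …, a_2) = (0, 3, 5)

v_7(28/13) = 1, so a_0 = ... = a_0 = 0. Factor out: x = 7^1 · u with u = 4/13 a unit in ℤ_7. Expand u iteratively via a_{v+i} = u_i mod 7, u_{i+1} = (u_i − a_{v+i})/7:
  u_0 = 4/13;  a_1 = 3;  u_1 = (u_0 − 3)/7 = -5/13
  u_1 = -5/13;  a_2 = 5;  u_2 = (u_1 − 5)/7 = -10/13
Digits: (0, 3, 5).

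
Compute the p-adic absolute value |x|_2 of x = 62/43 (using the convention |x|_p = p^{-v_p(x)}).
|62/43|_2 = 1/2

Step 1 — compute v_2(x) by factoring powers of 2 out of the numerator and denominator: v_2(62/43) = 1. Step 2 — apply |x|_p = p^{-v_p(x)} = 2^{-1} = 1/2.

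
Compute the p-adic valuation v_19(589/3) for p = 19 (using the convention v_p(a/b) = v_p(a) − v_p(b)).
v_19(589/3) = 1

Factor powers of 19 from the numerator and denominator of the reduced fraction: 589 = 19^1 · 31 and 3 = 19^0 · 3. Apply v_p(a/b) = v_p(a) − v_p(b): v_19(589/3) = 1 − 0 = 1.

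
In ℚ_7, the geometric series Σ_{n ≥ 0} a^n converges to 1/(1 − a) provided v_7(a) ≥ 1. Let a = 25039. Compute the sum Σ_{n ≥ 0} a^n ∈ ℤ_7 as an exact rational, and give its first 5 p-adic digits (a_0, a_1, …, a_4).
Σ a^n = 1/(1 − a) = -1/25038;  first 5 digits = (1, 0, 0, 3, 3)

v_7(a) = 3 ≥ 1, so the series converges in ℤ_7 to 1/(1 − a) = 1/(1 − 25039) = -1/25038. Expand this rational in ℤ_7: compute digits iteratively via d_i = x_i mod 7, x_{i+1} = (x_i − d_i)/7. The first 5 digits are (1, 0, 0, 3, 3).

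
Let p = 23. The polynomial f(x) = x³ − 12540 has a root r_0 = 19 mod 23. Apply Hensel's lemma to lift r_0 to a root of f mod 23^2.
r_1 = 479 (mod 529)

Hensel: r_{i+1} = r_i − f(r_i)/f′(r_i) mod 23^{i+2}, where f′(x) = 3x². Iterate:
  r_0 = 19 (mod 23)
  r_1 = 479 (mod 529)
Final: r = 479 with f(r) ≡ 0 mod 23^2.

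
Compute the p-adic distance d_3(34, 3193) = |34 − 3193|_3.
d_3(34, 3193) = 1/243

Step 1 — x − y = 34 − 3193 = -3159. Step 2 — v_3(-3159) = 5 (factor: -3159 = −(3^5 · 13); the sign does not affect v_p). Step 3 — |x − y|_3 = 3^{-5} = 1/243.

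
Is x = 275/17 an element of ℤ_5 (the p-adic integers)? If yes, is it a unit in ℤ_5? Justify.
x ∈ ℤ_5 but not a unit; v_5(x) = 2 > 0

ℤ_5 = {x ∈ ℚ_5 : v_5(x) ≥ 0} and ℤ_5^× = {x ∈ ℤ_5 : v_5(x) = 0}. Here v_5(275/17) = v_5(num) − v_5(den) = 2; compare against these criteria.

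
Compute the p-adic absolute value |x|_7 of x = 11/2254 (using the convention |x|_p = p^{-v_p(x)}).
|11/2254|_7 = 49

Step 1 — compute v_7(x) by factoring powers of 7 out of the numerator and denominator: v_7(11/2254) = -2. Step 2 — apply |x|_p = p^{-v_p(x)} = 7^{2} = 49.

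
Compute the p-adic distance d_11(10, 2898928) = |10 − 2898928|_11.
d_11(10, 2898928) = 1/161051

Step 1 — x − y = 10 − 2898928 = -2898918. Step 2 — v_11(-2898918) = 5 (factor: -2898918 = −(11^5 · 18); the sign does not affect v_p). Step 3 — |x − y|_11 = 11^{-5} = 1/161051.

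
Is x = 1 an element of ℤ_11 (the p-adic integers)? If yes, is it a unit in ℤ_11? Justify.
x ∈ ℤ_11^× (unit); v_11(x) = 0

ℤ_11 = {x ∈ ℚ_11 : v_11(x) ≥ 0} and ℤ_11^× = {x ∈ ℤ_11 : v_11(x) = 0}. Here v_11(1) = v_11(num) − v_11(den) = 0; compare against these criteria.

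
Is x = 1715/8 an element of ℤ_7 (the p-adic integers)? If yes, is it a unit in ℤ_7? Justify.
x ∈ ℤ_7 but not a unit; v_7(x) = 3 > 0

ℤ_7 = {x ∈ ℚ_7 : v_7(x) ≥ 0} and ℤ_7^× = {x ∈ ℤ_7 : v_7(x) = 0}. Here v_7(1715/8) = v_7(num) − v_7(den) = 3; compare against these criteria.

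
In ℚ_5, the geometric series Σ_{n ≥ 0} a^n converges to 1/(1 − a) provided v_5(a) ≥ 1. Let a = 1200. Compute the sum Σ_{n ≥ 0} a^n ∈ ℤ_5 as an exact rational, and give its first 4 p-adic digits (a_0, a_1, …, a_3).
Σ a^n = 1/(1 − a) = -1/1199;  first 4 digits = (1, 0, 3, 4)

v_5(a) = 2 ≥ 1, so the series converges in ℤ_5 to 1/(1 − a) = 1/(1 − 1200) = -1/1199. Expand this rational in ℤ_5: compute digits iteratively via d_i = x_i mod 5, x_{i+1} = (x_i − d_i)/5. The first 4 digits are (1, 0, 3, 4).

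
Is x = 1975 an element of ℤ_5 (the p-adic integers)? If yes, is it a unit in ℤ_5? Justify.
x ∈ ℤ_5 but not a unit; v_5(x) = 2 > 0

ℤ_5 = {x ∈ ℚ_5 : v_5(x) ≥ 0} and ℤ_5^× = {x ∈ ℤ_5 : v_5(x) = 0}. Here v_5(1975) = v_5(num) − v_5(den) = 2; compare against these criteria.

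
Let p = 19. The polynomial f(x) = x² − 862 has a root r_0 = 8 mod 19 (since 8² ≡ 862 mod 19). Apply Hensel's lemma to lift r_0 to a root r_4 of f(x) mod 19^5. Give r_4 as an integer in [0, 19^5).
r_4 = 2184514 (mod 2476099)

Hensel's recurrence: r_{i+1} = r_i − f(r_i)·(f′(r_i))^{-1} mod 19^{i+2}, with f′(x) = 2x. Iterate:
  r_0 = 8 (mod 19)
  r_1 = 103 (mod 361)
  r_2 = 3352 (mod 6859)
  r_3 = 99378 (mod 130321)
  r_4 = 2184514 (mod 2476099)
Final: r_4 = 2184514, and one checks f(r_4) ≡ 0 mod 19^5.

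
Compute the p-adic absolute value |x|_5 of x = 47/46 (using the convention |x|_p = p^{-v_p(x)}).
|47/46|_5 = 1

Step 1 — compute v_5(x) by factoring powers of 5 out of the numerator and denominator: v_5(47/46) = 0. Step 2 — apply |x|_p = p^{-v_p(x)} = 5^{0} = 1.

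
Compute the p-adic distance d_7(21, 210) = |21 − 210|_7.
d_7(21, 210) = 1/7

Step 1 — x − y = 21 − 210 = -189. Step 2 — v_7(-189) = 1 (factor: -189 = −(7^1 · 27); the sign does not affect v_p). Step 3 — |x − y|_7 = 7^{-1} = 1/7.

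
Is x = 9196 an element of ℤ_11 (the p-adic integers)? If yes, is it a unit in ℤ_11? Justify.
x ∈ ℤ_11 but not a unit; v_11(x) = 2 > 0

ℤ_11 = {x ∈ ℚ_11 : v_11(x) ≥ 0} and ℤ_11^× = {x ∈ ℤ_11 : v_11(x) = 0}. Here v_11(9196) = v_11(num) − v_11(den) = 2; compare against these criteria.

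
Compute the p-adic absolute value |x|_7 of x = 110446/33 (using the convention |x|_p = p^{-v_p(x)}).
|110446/33|_7 = 1/2401

Step 1 — compute v_7(x) by factoring powers of 7 out of the numerator and denominator: v_7(110446/33) = 4. Step 2 — apply |x|_p = p^{-v_p(x)} = 7^{-4} = 1/2401.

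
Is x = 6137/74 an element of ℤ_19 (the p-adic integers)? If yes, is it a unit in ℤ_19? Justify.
x ∈ ℤ_19 but not a unit; v_19(x) = 2 > 0

ℤ_19 = {x ∈ ℚ_19 : v_19(x) ≥ 0} and ℤ_19^× = {x ∈ ℤ_19 : v_19(x) = 0}. Here v_19(6137/74) = v_19(num) − v_19(den) = 2; compare against these criteria.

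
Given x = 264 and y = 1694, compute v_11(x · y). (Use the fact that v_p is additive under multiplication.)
v_11(447216) = 3

v_p(x) = 1 (factor: 264 = 11^1 · 24); v_p(y) = 2 (factor: 1694 = 11^2 · 14). Additivity: v_p(xy) = v_p(x) + v_p(y) = 1 + 2 = 3. (Direct check: xy = 447216 = 11^3 · (336).)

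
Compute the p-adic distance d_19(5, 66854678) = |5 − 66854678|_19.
d_19(5, 66854678) = 1/2476099

Step 1 — x − y = 5 − 66854678 = -66854673. Step 2 — v_19(-66854673) = 5 (factor: -66854673 = −(19^5 · 27); the sign does not affect v_p). Step 3 — |x − y|_19 = 19^{-5} = 1/2476099.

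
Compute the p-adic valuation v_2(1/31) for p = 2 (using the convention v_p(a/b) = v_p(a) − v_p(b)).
v_2(1/31) = 0

Factor powers of 2 from the numerator and denominator of the reduced fraction: 1 = 2^0 · 1 and 31 = 2^0 · 31. Apply v_p(a/b) = v_p(a) − v_p(b): v_2(1/31) = 0 − 0 = 0.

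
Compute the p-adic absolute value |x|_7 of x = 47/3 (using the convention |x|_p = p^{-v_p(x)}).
|47/3|_7 = 1

Step 1 — compute v_7(x) by factoring powers of 7 out of the numerator and denominator: v_7(47/3) = 0. Step 2 — apply |x|_p = p^{-v_p(x)} = 7^{0} = 1.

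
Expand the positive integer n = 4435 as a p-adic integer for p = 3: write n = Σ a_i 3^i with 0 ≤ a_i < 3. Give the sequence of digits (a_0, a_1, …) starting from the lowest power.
(a_0, a_1, …) = (1, 2, 0, 2, 0, 0, 0, 2)

Repeated division by 3 gives the digits low-to-high: 4435 = 1 + 2·3^1 + 2·3^3 + 2·3^7. Digit sequence: (1, 2, 0, 2, 0, 0, 0, 2).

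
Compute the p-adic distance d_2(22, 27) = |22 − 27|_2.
d_2(22, 27) = 1

Step 1 — x − y = 22 − 27 = -5. Step 2 — v_2(-5) = 0 (factor: -5 = −(2^0 · 5); the sign does not affect v_p). Step 3 — |x − y|_2 = 2^{0} = 1.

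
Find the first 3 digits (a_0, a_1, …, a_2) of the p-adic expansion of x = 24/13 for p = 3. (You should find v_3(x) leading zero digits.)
(a_0, …, a_2) = (0, 2, 0)

v_3(24/13) = 1, so a_0 = ... = a_0 = 0. Factor out: x = 3^1 · u with u = 8/13 a unit in ℤ_3. Expand u iteratively via a_{v+i} = u_i mod 3, u_{i+1} = (u_i − a_{v+i})/3:
  u_0 = 8/13;  a_1 = 2;  u_1 = (u_0 − 2)/3 = -6/13
  u_1 = -6/13;  a_2 = 0;  u_2 = (u_1 − 0)/3 = -2/13
Digits: (0, 2, 0).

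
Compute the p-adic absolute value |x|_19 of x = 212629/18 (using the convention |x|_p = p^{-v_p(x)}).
|212629/18|_19 = 1/6859

Step 1 — compute v_19(x) by factoring powers of 19 out of the numerator and denominator: v_19(212629/18) = 3. Step 2 — apply |x|_p = p^{-v_p(x)} = 19^{-3} = 1/6859.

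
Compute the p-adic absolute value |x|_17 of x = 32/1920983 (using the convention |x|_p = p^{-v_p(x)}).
|32/1920983|_17 = 83521

Step 1 — compute v_17(x) by factoring powers of 17 out of the numerator and denominator: v_17(32/1920983) = -4. Step 2 — apply |x|_p = p^{-v_p(x)} = 17^{4} = 83521.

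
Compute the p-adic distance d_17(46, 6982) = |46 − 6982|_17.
d_17(46, 6982) = 1/289

Step 1 — x − y = 46 − 6982 = -6936. Step 2 — v_17(-6936) = 2 (factor: -6936 = −(17^2 · 24); the sign does not affect v_p). Step 3 — |x − y|_17 = 17^{-2} = 1/289.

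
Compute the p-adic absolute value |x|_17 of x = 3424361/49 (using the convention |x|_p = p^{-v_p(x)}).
|3424361/49|_17 = 1/83521

Step 1 — compute v_17(x) by factoring powers of 17 out of the numerator and denominator: v_17(3424361/49) = 4. Step 2 — apply |x|_p = p^{-v_p(x)} = 17^{-4} = 1/83521.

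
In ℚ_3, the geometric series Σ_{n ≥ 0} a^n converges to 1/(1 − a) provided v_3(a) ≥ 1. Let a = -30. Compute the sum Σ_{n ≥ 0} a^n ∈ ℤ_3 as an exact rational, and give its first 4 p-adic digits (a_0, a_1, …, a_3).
Σ a^n = 1/(1 − a) = 1/31;  first 4 digits = (1, 2, 0, 1)

v_3(a) = 1 ≥ 1, so the series converges in ℤ_3 to 1/(1 − a) = 1/(1 − (-30)) = 1/31. Expand this rational in ℤ_3: compute digits iteratively via d_i = x_i mod 3, x_{i+1} = (x_i − d_i)/3. The first 4 digits are (1, 2, 0, 1).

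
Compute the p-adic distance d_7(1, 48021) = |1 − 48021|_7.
d_7(1, 48021) = 1/2401

Step 1 — x − y = 1 − 48021 = -48020. Step 2 — v_7(-48020) = 4 (factor: -48020 = −(7^4 · 20); the sign does not affect v_p). Step 3 — |x − y|_7 = 7^{-4} = 1/2401.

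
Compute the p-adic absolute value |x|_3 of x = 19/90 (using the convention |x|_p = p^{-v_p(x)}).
|19/90|_3 = 9

Step 1 — compute v_3(x) by factoring powers of 3 out of the numerator and denominator: v_3(19/90) = -2. Step 2 — apply |x|_p = p^{-v_p(x)} = 3^{2} = 9.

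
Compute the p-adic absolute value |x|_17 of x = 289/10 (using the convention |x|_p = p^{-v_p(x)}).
|289/10|_17 = 1/289

Step 1 — compute v_17(x) by factoring powers of 17 out of the numerator and denominator: v_17(289/10) = 2. Step 2 — apply |x|_p = p^{-v_p(x)} = 17^{-2} = 1/289.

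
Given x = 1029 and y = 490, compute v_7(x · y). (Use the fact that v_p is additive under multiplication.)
v_7(504210) = 5

v_p(x) = 3 (factor: 1029 = 7^3 · 3); v_p(y) = 2 (factor: 490 = 7^2 · 10). Additivity: v_p(xy) = v_p(x) + v_p(y) = 3 + 2 = 5. (Direct check: xy = 504210 = 7^5 · (30).)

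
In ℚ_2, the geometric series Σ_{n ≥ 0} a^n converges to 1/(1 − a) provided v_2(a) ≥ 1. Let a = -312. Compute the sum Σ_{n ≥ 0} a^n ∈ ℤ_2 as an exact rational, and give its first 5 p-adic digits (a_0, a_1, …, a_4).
Σ a^n = 1/(1 − a) = 1/313;  first 5 digits = (1, 0, 0, 1, 0)

v_2(a) = 3 ≥ 1, so the series converges in ℤ_2 to 1/(1 − a) = 1/(1 − (-312)) = 1/313. Expand this rational in ℤ_2: compute digits iteratively via d_i = x_i mod 2, x_{i+1} = (x_i − d_i)/2. The first 5 digits are (1, 0, 0, 1, 0).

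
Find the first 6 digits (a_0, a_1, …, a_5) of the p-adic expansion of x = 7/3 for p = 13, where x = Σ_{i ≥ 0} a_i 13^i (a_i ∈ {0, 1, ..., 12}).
(a_0, …, a_5) = (11, 8, 8, 8, 8, 8)

v_13(7/3) = 0 (numerator and denominator both coprime to 13), so x ∈ ℤ_13^×. Compute digits iteratively via a_i = x_i mod 13, x_{i+1} = (x_i − a_i)/13, with x_0 = x:
  x_0 = 7/3;  a_0 = 11;  x_1 = (x_0 − 11)/13 = -2/3
  x_1 = -2/3;  a_1 = 8;  x_2 = (x_1 − 8)/13 = -2/3
  x_2 = -2/3;  a_2 = 8;  x_3 = (x_2 − 8)/13 = -2/3
  x_3 = -2/3;  a_3 = 8;  x_4 = (x_3 − 8)/13 = -2/3
  x_4 = -2/3;  a_4 = 8;  x_5 = (x_4 − 8)/13 = -2/3
  x_5 = -2/3;  a_5 = 8;  x_6 = (x_5 − 8)/13 = -2/3
Digits: (11, 8, 8, 8, 8, 8).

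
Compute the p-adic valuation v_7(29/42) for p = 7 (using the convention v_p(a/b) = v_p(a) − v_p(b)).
v_7(29/42) = -1

Factor powers of 7 from the numerator and denominator of the reduced fraction: 29 = 7^0 · 29 and 42 = 7^1 · 6. Apply v_p(a/b) = v_p(a) − v_p(b): v_7(29/42) = 0 − 1 = -1.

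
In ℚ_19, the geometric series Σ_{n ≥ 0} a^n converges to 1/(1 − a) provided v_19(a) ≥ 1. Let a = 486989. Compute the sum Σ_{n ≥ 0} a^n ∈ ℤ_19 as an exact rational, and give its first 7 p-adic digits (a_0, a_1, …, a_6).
Σ a^n = 1/(1 − a) = -1/486988;  first 7 digits = (1, 0, 0, 14, 3, 0, 6)

v_19(a) = 3 ≥ 1, so the series converges in ℤ_19 to 1/(1 − a) = 1/(1 − 486989) = -1/486988. Expand this rational in ℤ_19: compute digits iteratively via d_i = x_i mod 19, x_{i+1} = (x_i − d_i)/19. The first 7 digits are (1, 0, 0, 14, 3, 0, 6).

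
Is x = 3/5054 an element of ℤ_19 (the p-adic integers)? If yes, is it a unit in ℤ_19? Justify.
x ∉ ℤ_19 (v_19(x) = -2 < 0)

ℤ_19 = {x ∈ ℚ_19 : v_19(x) ≥ 0} and ℤ_19^× = {x ∈ ℤ_19 : v_19(x) = 0}. Here v_19(3/5054) = v_19(num) − v_19(den) = -2; compare against these criteria.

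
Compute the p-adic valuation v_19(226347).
v_19(226347) = 3

v_19(n) is the largest exponent k such that 19^k divides n. Factor out: 226347 = 19^3 · 33. (Sign doesn't affect v_p.) So v_19(226347) = 3.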